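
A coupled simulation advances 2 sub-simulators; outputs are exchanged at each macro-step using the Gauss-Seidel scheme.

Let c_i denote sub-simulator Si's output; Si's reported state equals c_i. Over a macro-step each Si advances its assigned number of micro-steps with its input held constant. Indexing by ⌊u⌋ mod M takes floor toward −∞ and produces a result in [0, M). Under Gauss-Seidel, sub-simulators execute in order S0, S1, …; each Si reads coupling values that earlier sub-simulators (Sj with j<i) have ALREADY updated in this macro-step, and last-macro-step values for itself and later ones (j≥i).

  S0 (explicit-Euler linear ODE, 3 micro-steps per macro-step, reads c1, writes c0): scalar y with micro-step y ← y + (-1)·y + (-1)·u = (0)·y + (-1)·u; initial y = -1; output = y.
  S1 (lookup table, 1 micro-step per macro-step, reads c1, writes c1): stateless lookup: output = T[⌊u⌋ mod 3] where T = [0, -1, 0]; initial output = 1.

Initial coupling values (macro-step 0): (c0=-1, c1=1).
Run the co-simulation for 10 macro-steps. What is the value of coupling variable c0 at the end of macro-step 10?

c0 at macro-step 10 = 0

macro 1: S0 reads c1=1 → after 3×micro: -1; S1 reads c1=1 → after 1×micro: -1 ⇒ (c0=-1, c1=-1)
macro 2: S0 reads c1=-1 → after 3×micro: 1; S1 reads c1=-1 → after 1×micro: 0 ⇒ (c0=1, c1=0)
macro 3: S0 reads c1=0 → after 3×micro: 0; S1 reads c1=0 → after 1×micro: 0 ⇒ (c0=0, c1=0)
macro 4: S0 reads c1=0 → after 3×micro: 0; S1 reads c1=0 → after 1×micro: 0 ⇒ (c0=0, c1=0)
macro 5: S0 reads c1=0 → after 3×micro: 0; S1 reads c1=0 → after 1×micro: 0 ⇒ (c0=0, c1=0)
macro 6: S0 reads c1=0 → after 3×micro: 0; S1 reads c1=0 → after 1×micro: 0 ⇒ (c0=0, c1=0)
macro 7: S0 reads c1=0 → after 3×micro: 0; S1 reads c1=0 → after 1×micro: 0 ⇒ (c0=0, c1=0)
macro 8: S0 reads c1=0 → after 3×micro: 0; S1 reads c1=0 → after 1×micro: 0 ⇒ (c0=0, c1=0)
macro 9: S0 reads c1=0 → after 3×micro: 0; S1 reads c1=0 → after 1×micro: 0 ⇒ (c0=0, c1=0)
macro 10: S0 reads c1=0 → after 3×micro: 0; S1 reads c1=0 → after 1×micro: 0 ⇒ (c0=0, c1=0)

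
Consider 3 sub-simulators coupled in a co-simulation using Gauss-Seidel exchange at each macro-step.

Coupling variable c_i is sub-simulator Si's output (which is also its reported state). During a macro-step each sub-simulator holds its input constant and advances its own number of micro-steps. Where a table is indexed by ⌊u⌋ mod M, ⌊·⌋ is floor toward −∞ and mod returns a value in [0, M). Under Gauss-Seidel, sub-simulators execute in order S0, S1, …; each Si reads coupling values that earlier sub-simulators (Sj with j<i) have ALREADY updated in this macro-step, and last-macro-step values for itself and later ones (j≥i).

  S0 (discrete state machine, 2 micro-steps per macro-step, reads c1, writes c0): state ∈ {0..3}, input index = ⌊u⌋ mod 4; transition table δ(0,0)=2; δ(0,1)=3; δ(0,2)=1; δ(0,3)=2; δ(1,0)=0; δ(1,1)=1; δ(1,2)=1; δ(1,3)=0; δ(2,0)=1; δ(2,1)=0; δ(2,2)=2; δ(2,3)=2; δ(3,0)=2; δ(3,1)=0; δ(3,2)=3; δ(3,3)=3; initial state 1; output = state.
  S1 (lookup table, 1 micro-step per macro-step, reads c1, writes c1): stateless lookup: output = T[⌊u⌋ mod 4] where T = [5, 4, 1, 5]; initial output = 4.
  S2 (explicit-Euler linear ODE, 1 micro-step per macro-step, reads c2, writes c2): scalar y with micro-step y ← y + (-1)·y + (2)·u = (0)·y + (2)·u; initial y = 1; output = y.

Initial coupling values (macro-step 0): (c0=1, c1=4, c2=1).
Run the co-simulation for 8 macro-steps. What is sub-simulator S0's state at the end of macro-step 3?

S0 state at macro-step 3 = 1

macro 1: S0 reads c1=4 → after 2×micro: 2; S1 reads c1=4 → after 1×micro: 5; S2 reads c2=1 → after 1×micro: 2 ⇒ (c0=2, c1=5, c2=2)
macro 2: S0 reads c1=5 → after 2×micro: 3; S1 reads c1=5 → after 1×micro: 4; S2 reads c2=2 → after 1×micro: 4 ⇒ (c0=3, c1=4, c2=4)
macro 3: S0 reads c1=4 → after 2×micro: 1; S1 reads c1=4 → after 1×micro: 5; S2 reads c2=4 → after 1×micro: 8 ⇒ (c0=1, c1=5, c2=8)
macro 4: S0 reads c1=5 → after 2×micro: 1; S1 reads c1=5 → after 1×micro: 4; S2 reads c2=8 → after 1×micro: 16 ⇒ (c0=1, c1=4, c2=16)
macro 5: S0 reads c1=4 → after 2×micro: 2; S1 reads c1=4 → after 1×micro: 5; S2 reads c2=16 → after 1×micro: 32 ⇒ (c0=2, c1=5, c2=32)
macro 6: S0 reads c1=5 → after 2×micro: 3; S1 reads c1=5 → after 1×micro: 4; S2 reads c2=32 → after 1×micro: 64 ⇒ (c0=3, c1=4, c2=64)
macro 7: S0 reads c1=4 → after 2×micro: 1; S1 reads c1=4 → after 1×micro: 5; S2 reads c2=64 → after 1×micro: 128 ⇒ (c0=1, c1=5, c2=128)
macro 8: S0 reads c1=5 → after 2×micro: 1; S1 reads c1=5 → after 1×micro: 4; S2 reads c2=128 → after 1×micro: 256 ⇒ (c0=1, c1=4, c2=256)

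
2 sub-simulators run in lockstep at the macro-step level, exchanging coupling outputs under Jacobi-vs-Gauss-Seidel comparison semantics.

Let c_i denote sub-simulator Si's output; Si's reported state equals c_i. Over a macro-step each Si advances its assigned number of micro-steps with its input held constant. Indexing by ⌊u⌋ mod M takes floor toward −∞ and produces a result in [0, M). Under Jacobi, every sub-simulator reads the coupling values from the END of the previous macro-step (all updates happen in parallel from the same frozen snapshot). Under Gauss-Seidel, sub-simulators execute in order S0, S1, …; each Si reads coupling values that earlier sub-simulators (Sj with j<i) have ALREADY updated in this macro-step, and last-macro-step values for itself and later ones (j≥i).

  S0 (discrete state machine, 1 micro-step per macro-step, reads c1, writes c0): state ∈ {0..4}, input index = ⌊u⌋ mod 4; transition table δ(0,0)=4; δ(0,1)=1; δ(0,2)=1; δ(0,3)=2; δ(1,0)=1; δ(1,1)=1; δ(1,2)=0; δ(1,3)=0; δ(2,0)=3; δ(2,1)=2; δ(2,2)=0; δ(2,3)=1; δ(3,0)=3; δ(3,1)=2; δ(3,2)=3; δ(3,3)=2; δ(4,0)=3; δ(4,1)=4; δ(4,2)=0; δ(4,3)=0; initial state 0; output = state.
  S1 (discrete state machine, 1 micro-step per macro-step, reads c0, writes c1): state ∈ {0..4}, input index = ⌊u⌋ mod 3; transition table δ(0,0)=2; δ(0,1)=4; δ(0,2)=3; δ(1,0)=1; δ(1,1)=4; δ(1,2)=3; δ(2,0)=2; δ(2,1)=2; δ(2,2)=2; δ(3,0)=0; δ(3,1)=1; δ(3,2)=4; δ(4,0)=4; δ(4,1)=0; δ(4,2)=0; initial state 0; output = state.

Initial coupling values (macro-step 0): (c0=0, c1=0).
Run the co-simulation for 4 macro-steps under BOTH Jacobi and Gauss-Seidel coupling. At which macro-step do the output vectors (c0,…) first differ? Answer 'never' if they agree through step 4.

[Jacobi] macro 1: S0 reads c1=0 → after 1×micro: 4; S1 reads c0=0 → after 1×micro: 2 ⇒ (c0=4, c1=2)
[Jacobi] macro 2: S0 reads c1=2 → after 1×micro: 0; S1 reads c0=4 → after 1×micro: 2 ⇒ (c0=0, c1=2)
[Jacobi] macro 3: S0 reads c1=2 → after 1×micro: 1; S1 reads c0=0 → after 1×micro: 2 ⇒ (c0=1, c1=2)
[Jacobi] macro 4: S0 reads c1=2 → after 1×micro: 0; S1 reads c0=1 → after 1×micro: 2 ⇒ (c0=0, c1=2)
[Gauss-Seidel] macro 1: S0 reads c1=0 → after 1×micro: 4; S1 reads c0=4 → after 1×micro: 4 ⇒ (c0=4, c1=4)
[Gauss-Seidel] macro 2: S0 reads c1=4 → after 1×micro: 3; S1 reads c0=3 → after 1×micro: 4 ⇒ (c0=3, c1=4)
[Gauss-Seidel] macro 3: S0 reads c1=4 → after 1×micro: 3; S1 reads c0=3 → after 1×micro: 4 ⇒ (c0=3, c1=4)
[Gauss-Seidel] macro 4: S0 reads c1=4 → after 1×micro: 3; S1 reads c0=3 → after 1×micro: 4 ⇒ (c0=3, c1=4)

first divergence at macro-step: 1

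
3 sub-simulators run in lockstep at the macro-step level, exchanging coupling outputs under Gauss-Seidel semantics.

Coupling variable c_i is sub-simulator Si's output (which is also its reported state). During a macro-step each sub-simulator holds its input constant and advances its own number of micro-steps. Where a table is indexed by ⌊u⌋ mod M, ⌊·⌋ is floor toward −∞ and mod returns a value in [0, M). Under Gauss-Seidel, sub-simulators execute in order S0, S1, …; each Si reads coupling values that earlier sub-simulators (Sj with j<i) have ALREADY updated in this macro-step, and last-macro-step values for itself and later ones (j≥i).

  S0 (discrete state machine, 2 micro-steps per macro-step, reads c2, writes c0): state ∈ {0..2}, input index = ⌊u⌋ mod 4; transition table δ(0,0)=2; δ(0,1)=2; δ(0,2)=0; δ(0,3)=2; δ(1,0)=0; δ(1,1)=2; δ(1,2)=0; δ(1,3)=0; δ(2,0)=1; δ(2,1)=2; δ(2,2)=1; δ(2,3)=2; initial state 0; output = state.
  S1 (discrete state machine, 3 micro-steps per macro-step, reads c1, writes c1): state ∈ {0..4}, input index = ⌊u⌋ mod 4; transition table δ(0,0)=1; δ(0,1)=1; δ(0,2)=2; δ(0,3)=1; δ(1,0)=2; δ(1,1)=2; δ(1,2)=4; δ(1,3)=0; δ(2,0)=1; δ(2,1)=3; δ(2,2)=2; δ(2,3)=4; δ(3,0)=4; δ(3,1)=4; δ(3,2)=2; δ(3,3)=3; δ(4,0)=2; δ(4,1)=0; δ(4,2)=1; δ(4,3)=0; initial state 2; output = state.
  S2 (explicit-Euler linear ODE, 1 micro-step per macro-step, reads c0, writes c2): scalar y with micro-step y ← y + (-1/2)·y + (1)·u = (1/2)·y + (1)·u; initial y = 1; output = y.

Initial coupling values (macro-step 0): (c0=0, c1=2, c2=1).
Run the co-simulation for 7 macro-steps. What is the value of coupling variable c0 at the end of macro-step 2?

c0 at macro-step 2 = 0

macro 1: S0 reads c2=1 → after 2×micro: 2; S1 reads c1=2 → after 3×micro: 2; S2 reads c0=2 → after 1×micro: 5/2 ⇒ (c0=2, c1=2, c2=5/2)
macro 2: S0 reads c2=5/2 → after 2×micro: 0; S1 reads c1=2 → after 3×micro: 2; S2 reads c0=0 → after 1×micro: 5/4 ⇒ (c0=0, c1=2, c2=5/4)
macro 3: S0 reads c2=5/4 → after 2×micro: 2; S1 reads c1=2 → after 3×micro: 2; S2 reads c0=2 → after 1×micro: 21/8 ⇒ (c0=2, c1=2, c2=21/8)
macro 4: S0 reads c2=21/8 → after 2×micro: 0; S1 reads c1=2 → after 3×micro: 2; S2 reads c0=0 → after 1×micro: 21/16 ⇒ (c0=0, c1=2, c2=21/16)
macro 5: S0 reads c2=21/16 → after 2×micro: 2; S1 reads c1=2 → after 3×micro: 2; S2 reads c0=2 → after 1×micro: 85/32 ⇒ (c0=2, c1=2, c2=85/32)
macro 6: S0 reads c2=85/32 → after 2×micro: 0; S1 reads c1=2 → after 3×micro: 2; S2 reads c0=0 → after 1×micro: 85/64 ⇒ (c0=0, c1=2, c2=85/64)
macro 7: S0 reads c2=85/64 → after 2×micro: 2; S1 reads c1=2 → after 3×micro: 2; S2 reads c0=2 → after 1×micro: 341/128 ⇒ (c0=2, c1=2, c2=341/128)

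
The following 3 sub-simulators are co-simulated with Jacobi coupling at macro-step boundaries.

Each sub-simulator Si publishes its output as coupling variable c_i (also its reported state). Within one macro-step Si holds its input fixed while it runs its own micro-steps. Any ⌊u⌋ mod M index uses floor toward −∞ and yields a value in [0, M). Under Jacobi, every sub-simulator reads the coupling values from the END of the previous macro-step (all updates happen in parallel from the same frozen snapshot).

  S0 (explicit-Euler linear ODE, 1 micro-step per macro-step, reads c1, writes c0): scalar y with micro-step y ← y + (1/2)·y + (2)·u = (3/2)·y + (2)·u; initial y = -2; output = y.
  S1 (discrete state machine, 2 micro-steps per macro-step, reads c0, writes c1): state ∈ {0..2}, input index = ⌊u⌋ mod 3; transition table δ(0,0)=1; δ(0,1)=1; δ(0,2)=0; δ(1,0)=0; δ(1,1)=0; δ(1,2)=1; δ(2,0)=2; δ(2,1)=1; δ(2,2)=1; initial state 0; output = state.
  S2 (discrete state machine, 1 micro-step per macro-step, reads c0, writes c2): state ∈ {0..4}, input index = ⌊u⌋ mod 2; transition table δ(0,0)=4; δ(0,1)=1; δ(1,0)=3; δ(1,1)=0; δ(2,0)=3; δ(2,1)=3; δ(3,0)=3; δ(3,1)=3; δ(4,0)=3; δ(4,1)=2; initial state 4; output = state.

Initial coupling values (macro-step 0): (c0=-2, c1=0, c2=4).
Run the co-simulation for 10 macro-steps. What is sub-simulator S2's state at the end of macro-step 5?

macro 1: S0 reads c1=0 → after 1×micro: -3; S1 reads c0=-2 → after 2×micro: 0; S2 reads c0=-2 → after 1×micro: 3 ⇒ (c0=-3, c1=0, c2=3)
macro 2: S0 reads c1=0 → after 1×micro: -9/2; S1 reads c0=-3 → after 2×micro: 0; S2 reads c0=-3 → after 1×micro: 3 ⇒ (c0=-9/2, c1=0, c2=3)
macro 3: S0 reads c1=0 → after 1×micro: -27/4; S1 reads c0=-9/2 → after 2×micro: 0; S2 reads c0=-9/2 → after 1×micro: 3 ⇒ (c0=-27/4, c1=0, c2=3)
macro 4: S0 reads c1=0 → after 1×micro: -81/8; S1 reads c0=-27/4 → after 2×micro: 0; S2 reads c0=-27/4 → after 1×micro: 3 ⇒ (c0=-81/8, c1=0, c2=3)
macro 5: S0 reads c1=0 → after 1×micro: -243/16; S1 reads c0=-81/8 → after 2×micro: 0; S2 reads c0=-81/8 → after 1×micro: 3 ⇒ (c0=-243/16, c1=0, c2=3)
macro 6: S0 reads c1=0 → after 1×micro: -729/32; S1 reads c0=-243/16 → after 2×micro: 0; S2 reads c0=-243/16 → after 1×micro: 3 ⇒ (c0=-729/32, c1=0, c2=3)
macro 7: S0 reads c1=0 → after 1×micro: -2187/64; S1 reads c0=-729/32 → after 2×micro: 0; S2 reads c0=-729/32 → after 1×micro: 3 ⇒ (c0=-2187/64, c1=0, c2=3)
macro 8: S0 reads c1=0 → after 1×micro: -6561/128; S1 reads c0=-2187/64 → after 2×micro: 0; S2 reads c0=-2187/64 → after 1×micro: 3 ⇒ (c0=-6561/128, c1=0, c2=3)
macro 9: S0 reads c1=0 → after 1×micro: -19683/256; S1 reads c0=-6561/128 → after 2×micro: 0; S2 reads c0=-6561/128 → after 1×micro: 3 ⇒ (c0=-19683/256, c1=0, c2=3)
macro 10: S0 reads c1=0 → after 1×micro: -59049/512; S1 reads c0=-19683/256 → after 2×micro: 0; S2 reads c0=-19683/256 → after 1×micro: 3 ⇒ (c0=-59049/512, c1=0, c2=3)

S2 state at macro-step 5 = 3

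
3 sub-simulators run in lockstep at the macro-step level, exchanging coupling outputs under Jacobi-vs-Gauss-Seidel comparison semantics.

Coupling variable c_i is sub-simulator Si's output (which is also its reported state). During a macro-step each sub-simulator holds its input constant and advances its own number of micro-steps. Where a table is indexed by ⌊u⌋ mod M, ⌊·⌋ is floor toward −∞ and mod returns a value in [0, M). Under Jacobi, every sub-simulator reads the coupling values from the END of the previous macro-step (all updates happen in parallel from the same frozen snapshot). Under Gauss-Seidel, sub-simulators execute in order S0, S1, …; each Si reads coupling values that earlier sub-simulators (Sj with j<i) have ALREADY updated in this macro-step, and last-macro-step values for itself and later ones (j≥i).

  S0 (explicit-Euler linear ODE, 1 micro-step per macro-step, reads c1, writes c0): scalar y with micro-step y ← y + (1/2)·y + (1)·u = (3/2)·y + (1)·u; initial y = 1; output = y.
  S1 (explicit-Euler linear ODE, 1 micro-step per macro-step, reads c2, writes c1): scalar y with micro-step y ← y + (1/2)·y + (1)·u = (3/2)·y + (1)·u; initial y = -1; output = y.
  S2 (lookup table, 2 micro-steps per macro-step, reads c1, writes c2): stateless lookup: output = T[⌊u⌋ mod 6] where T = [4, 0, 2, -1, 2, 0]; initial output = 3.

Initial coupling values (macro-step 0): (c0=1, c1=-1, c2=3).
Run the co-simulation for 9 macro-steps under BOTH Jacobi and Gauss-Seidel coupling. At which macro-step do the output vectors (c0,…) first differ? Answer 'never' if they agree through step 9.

[Jacobi] macro 1: S0 reads c1=-1 → after 1×micro: 1/2; S1 reads c2=3 → after 1×micro: 3/2; S2 reads c1=-1 → after 2×micro: 0 ⇒ (c0=1/2, c1=3/2, c2=0)
[Jacobi] macro 2: S0 reads c1=3/2 → after 1×micro: 9/4; S1 reads c2=0 → after 1×micro: 9/4; S2 reads c1=3/2 → after 2×micro: 0 ⇒ (c0=9/4, c1=9/4, c2=0)
[Jacobi] macro 3: S0 reads c1=9/4 → after 1×micro: 45/8; S1 reads c2=0 → after 1×micro: 27/8; S2 reads c1=9/4 → after 2×micro: 2 ⇒ (c0=45/8, c1=27/8, c2=2)
[Jacobi] macro 4: S0 reads c1=27/8 → after 1×micro: 189/16; S1 reads c2=2 → after 1×micro: 113/16; S2 reads c1=27/8 → after 2×micro: -1 ⇒ (c0=189/16, c1=113/16, c2=-1)
[Jacobi] macro 5: S0 reads c1=113/16 → after 1×micro: 793/32; S1 reads c2=-1 → after 1×micro: 307/32; S2 reads c1=113/16 → after 2×micro: 0 ⇒ (c0=793/32, c1=307/32, c2=0)
[Jacobi] macro 6: S0 reads c1=307/32 → after 1×micro: 2993/64; S1 reads c2=0 → after 1×micro: 921/64; S2 reads c1=307/32 → after 2×micro: -1 ⇒ (c0=2993/64, c1=921/64, c2=-1)
[Jacobi] macro 7: S0 reads c1=921/64 → after 1×micro: 10821/128; S1 reads c2=-1 → after 1×micro: 2635/128; S2 reads c1=921/64 → after 2×micro: 2 ⇒ (c0=10821/128, c1=2635/128, c2=2)
[Jacobi] macro 8: S0 reads c1=2635/128 → after 1×micro: 37733/256; S1 reads c2=2 → after 1×micro: 8417/256; S2 reads c1=2635/128 → after 2×micro: 2 ⇒ (c0=37733/256, c1=8417/256, c2=2)
[Jacobi] macro 9: S0 reads c1=8417/256 → after 1×micro: 130033/512; S1 reads c2=2 → after 1×micro: 26275/512; S2 reads c1=8417/256 → after 2×micro: 2 ⇒ (c0=130033/512, c1=26275/512, c2=2)
[Gauss-Seidel] macro 1: S0 reads c1=-1 → after 1×micro: 1/2; S1 reads c2=3 → after 1×micro: 3/2; S2 reads c1=3/2 → after 2×micro: 0 ⇒ (c0=1/2, c1=3/2, c2=0)
[Gauss-Seidel] macro 2: S0 reads c1=3/2 → after 1×micro: 9/4; S1 reads c2=0 → after 1×micro: 9/4; S2 reads c1=9/4 → after 2×micro: 2 ⇒ (c0=9/4, c1=9/4, c2=2)
[Gauss-Seidel] macro 3: S0 reads c1=9/4 → after 1×micro: 45/8; S1 reads c2=2 → after 1×micro: 43/8; S2 reads c1=43/8 → after 2×micro: 0 ⇒ (c0=45/8, c1=43/8, c2=0)
[Gauss-Seidel] macro 4: S0 reads c1=43/8 → after 1×micro: 221/16; S1 reads c2=0 → after 1×micro: 129/16; S2 reads c1=129/16 → after 2×micro: 2 ⇒ (c0=221/16, c1=129/16, c2=2)
[Gauss-Seidel] macro 5: S0 reads c1=129/16 → after 1×micro: 921/32; S1 reads c2=2 → after 1×micro: 451/32; S2 reads c1=451/32 → after 2×micro: 2 ⇒ (c0=921/32, c1=451/32, c2=2)
[Gauss-Seidel] macro 6: S0 reads c1=451/32 → after 1×micro: 3665/64; S1 reads c2=2 → after 1×micro: 1481/64; S2 reads c1=1481/64 → after 2×micro: 0 ⇒ (c0=3665/64, c1=1481/64, c2=0)
[Gauss-Seidel] macro 7: S0 reads c1=1481/64 → after 1×micro: 13957/128; S1 reads c2=0 → after 1×micro: 4443/128; S2 reads c1=4443/128 → after 2×micro: 2 ⇒ (c0=13957/128, c1=4443/128, c2=2)
[Gauss-Seidel] macro 8: S0 reads c1=4443/128 → after 1×micro: 50757/256; S1 reads c2=2 → after 1×micro: 13841/256; S2 reads c1=13841/256 → after 2×micro: 4 ⇒ (c0=50757/256, c1=13841/256, c2=4)
[Gauss-Seidel] macro 9: S0 reads c1=13841/256 → after 1×micro: 179953/512; S1 reads c2=4 → after 1×micro: 43571/512; S2 reads c1=43571/512 → after 2×micro: 0 ⇒ (c0=179953/512, c1=43571/512, c2=0)

first divergence at macro-step: 2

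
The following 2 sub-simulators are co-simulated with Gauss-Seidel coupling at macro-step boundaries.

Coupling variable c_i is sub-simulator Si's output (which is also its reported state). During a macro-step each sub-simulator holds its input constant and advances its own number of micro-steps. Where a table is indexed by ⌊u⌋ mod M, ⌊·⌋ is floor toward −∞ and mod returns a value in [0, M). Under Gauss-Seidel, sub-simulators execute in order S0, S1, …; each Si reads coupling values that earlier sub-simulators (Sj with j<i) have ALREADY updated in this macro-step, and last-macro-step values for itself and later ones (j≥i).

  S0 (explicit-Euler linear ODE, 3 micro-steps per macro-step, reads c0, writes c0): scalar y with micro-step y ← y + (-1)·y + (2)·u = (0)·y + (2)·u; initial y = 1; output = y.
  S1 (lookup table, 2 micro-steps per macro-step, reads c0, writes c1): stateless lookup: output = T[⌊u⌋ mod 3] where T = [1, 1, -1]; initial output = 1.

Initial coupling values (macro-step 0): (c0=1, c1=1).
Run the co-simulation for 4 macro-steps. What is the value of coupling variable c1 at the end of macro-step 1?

macro 1: S0 reads c0=1 → after 3×micro: 2; S1 reads c0=2 → after 2×micro: -1 ⇒ (c0=2, c1=-1)
macro 2: S0 reads c0=2 → after 3×micro: 4; S1 reads c0=4 → after 2×micro: 1 ⇒ (c0=4, c1=1)
macro 3: S0 reads c0=4 → after 3×micro: 8; S1 reads c0=8 → after 2×micro: -1 ⇒ (c0=8, c1=-1)
macro 4: S0 reads c0=8 → after 3×micro: 16; S1 reads c0=16 → after 2×micro: 1 ⇒ (c0=16, c1=1)

c1 at macro-step 1 = -1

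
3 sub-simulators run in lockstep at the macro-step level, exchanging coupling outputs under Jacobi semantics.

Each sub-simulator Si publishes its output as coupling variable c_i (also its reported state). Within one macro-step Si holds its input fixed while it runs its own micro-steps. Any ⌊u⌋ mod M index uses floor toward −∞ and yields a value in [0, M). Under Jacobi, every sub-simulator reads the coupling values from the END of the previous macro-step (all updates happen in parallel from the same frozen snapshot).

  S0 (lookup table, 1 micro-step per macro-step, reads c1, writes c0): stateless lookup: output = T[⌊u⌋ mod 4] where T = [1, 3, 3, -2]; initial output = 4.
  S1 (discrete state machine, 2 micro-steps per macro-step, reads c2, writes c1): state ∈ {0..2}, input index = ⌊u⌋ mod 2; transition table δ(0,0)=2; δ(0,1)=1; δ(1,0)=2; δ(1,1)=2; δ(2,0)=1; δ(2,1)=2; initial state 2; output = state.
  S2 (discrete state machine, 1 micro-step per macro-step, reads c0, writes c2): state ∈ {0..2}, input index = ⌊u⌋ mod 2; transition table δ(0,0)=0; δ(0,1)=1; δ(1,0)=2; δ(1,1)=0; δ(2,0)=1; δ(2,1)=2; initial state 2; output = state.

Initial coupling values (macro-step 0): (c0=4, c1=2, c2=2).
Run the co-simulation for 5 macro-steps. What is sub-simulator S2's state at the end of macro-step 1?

macro 1: S0 reads c1=2 → after 1×micro: 3; S1 reads c2=2 → after 2×micro: 2; S2 reads c0=4 → after 1×micro: 1 ⇒ (c0=3, c1=2, c2=1)
macro 2: S0 reads c1=2 → after 1×micro: 3; S1 reads c2=1 → after 2×micro: 2; S2 reads c0=3 → after 1×micro: 0 ⇒ (c0=3, c1=2, c2=0)
macro 3: S0 reads c1=2 → after 1×micro: 3; S1 reads c2=0 → after 2×micro: 2; S2 reads c0=3 → after 1×micro: 1 ⇒ (c0=3, c1=2, c2=1)
macro 4: S0 reads c1=2 → after 1×micro: 3; S1 reads c2=1 → after 2×micro: 2; S2 reads c0=3 → after 1×micro: 0 ⇒ (c0=3, c1=2, c2=0)
macro 5: S0 reads c1=2 → after 1×micro: 3; S1 reads c2=0 → after 2×micro: 2; S2 reads c0=3 → after 1×micro: 1 ⇒ (c0=3, c1=2, c2=1)

S2 state at macro-step 1 = 1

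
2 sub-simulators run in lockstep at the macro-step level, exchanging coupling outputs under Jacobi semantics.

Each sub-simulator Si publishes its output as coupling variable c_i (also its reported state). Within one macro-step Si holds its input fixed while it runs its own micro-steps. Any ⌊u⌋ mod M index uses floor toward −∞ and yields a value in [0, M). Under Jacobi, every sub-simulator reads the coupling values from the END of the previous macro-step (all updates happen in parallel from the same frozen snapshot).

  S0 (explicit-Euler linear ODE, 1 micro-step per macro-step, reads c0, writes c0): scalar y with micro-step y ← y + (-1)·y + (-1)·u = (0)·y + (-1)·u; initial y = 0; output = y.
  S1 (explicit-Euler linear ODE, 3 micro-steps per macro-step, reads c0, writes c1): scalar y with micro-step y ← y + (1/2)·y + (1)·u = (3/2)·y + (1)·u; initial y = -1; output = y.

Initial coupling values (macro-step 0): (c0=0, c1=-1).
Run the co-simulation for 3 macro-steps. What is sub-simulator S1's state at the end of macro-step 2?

S1 state at macro-step 2 = -729/64

macro 1: S0 reads c0=0 → after 1×micro: 0; S1 reads c0=0 → after 3×micro: -27/8 ⇒ (c0=0, c1=-27/8)
macro 2: S0 reads c0=0 → after 1×micro: 0; S1 reads c0=0 → after 3×micro: -729/64 ⇒ (c0=0, c1=-729/64)
macro 3: S0 reads c0=0 → after 1×micro: 0; S1 reads c0=0 → after 3×micro: -19683/512 ⇒ (c0=0, c1=-19683/512)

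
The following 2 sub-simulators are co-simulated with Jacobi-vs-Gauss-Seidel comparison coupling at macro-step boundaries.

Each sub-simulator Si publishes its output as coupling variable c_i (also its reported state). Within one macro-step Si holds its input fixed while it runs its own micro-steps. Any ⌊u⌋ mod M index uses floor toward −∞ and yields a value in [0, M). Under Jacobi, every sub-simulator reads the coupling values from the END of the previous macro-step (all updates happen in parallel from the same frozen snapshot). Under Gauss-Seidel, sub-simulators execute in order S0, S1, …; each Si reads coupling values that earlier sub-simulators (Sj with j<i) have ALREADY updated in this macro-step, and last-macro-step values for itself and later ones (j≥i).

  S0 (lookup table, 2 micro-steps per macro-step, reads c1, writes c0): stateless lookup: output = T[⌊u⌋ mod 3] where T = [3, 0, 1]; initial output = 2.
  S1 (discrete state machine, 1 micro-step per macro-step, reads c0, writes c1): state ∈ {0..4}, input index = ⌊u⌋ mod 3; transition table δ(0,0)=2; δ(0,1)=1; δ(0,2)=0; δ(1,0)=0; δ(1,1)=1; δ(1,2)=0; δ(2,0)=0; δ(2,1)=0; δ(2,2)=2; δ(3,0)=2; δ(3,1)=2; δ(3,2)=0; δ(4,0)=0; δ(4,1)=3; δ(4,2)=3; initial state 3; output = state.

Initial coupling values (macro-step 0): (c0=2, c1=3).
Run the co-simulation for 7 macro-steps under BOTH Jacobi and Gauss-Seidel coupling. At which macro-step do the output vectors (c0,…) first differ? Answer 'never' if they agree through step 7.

first divergence at macro-step: 1

[Jacobi] macro 1: S0 reads c1=3 → after 2×micro: 3; S1 reads c0=2 → after 1×micro: 0 ⇒ (c0=3, c1=0)
[Jacobi] macro 2: S0 reads c1=0 → after 2×micro: 3; S1 reads c0=3 → after 1×micro: 2 ⇒ (c0=3, c1=2)
[Jacobi] macro 3: S0 reads c1=2 → after 2×micro: 1; S1 reads c0=3 → after 1×micro: 0 ⇒ (c0=1, c1=0)
[Jacobi] macro 4: S0 reads c1=0 → after 2×micro: 3; S1 reads c0=1 → after 1×micro: 1 ⇒ (c0=3, c1=1)
[Jacobi] macro 5: S0 reads c1=1 → after 2×micro: 0; S1 reads c0=3 → after 1×micro: 0 ⇒ (c0=0, c1=0)
[Jacobi] macro 6: S0 reads c1=0 → after 2×micro: 3; S1 reads c0=0 → after 1×micro: 2 ⇒ (c0=3, c1=2)
[Jacobi] macro 7: S0 reads c1=2 → after 2×micro: 1; S1 reads c0=3 → after 1×micro: 0 ⇒ (c0=1, c1=0)
[Gauss-Seidel] macro 1: S0 reads c1=3 → after 2×micro: 3; S1 reads c0=3 → after 1×micro: 2 ⇒ (c0=3, c1=2)
[Gauss-Seidel] macro 2: S0 reads c1=2 → after 2×micro: 1; S1 reads c0=1 → after 1×micro: 0 ⇒ (c0=1, c1=0)
[Gauss-Seidel] macro 3: S0 reads c1=0 → after 2×micro: 3; S1 reads c0=3 → after 1×micro: 2 ⇒ (c0=3, c1=2)
[Gauss-Seidel] macro 4: S0 reads c1=2 → after 2×micro: 1; S1 reads c0=1 → after 1×micro: 0 ⇒ (c0=1, c1=0)
[Gauss-Seidel] macro 5: S0 reads c1=0 → after 2×micro: 3; S1 reads c0=3 → after 1×micro: 2 ⇒ (c0=3, c1=2)
[Gauss-Seidel] macro 6: S0 reads c1=2 → after 2×micro: 1; S1 reads c0=1 → after 1×micro: 0 ⇒ (c0=1, c1=0)
[Gauss-Seidel] macro 7: S0 reads c1=0 → after 2×micro: 3; S1 reads c0=3 → after 1×micro: 2 ⇒ (c0=3, c1=2)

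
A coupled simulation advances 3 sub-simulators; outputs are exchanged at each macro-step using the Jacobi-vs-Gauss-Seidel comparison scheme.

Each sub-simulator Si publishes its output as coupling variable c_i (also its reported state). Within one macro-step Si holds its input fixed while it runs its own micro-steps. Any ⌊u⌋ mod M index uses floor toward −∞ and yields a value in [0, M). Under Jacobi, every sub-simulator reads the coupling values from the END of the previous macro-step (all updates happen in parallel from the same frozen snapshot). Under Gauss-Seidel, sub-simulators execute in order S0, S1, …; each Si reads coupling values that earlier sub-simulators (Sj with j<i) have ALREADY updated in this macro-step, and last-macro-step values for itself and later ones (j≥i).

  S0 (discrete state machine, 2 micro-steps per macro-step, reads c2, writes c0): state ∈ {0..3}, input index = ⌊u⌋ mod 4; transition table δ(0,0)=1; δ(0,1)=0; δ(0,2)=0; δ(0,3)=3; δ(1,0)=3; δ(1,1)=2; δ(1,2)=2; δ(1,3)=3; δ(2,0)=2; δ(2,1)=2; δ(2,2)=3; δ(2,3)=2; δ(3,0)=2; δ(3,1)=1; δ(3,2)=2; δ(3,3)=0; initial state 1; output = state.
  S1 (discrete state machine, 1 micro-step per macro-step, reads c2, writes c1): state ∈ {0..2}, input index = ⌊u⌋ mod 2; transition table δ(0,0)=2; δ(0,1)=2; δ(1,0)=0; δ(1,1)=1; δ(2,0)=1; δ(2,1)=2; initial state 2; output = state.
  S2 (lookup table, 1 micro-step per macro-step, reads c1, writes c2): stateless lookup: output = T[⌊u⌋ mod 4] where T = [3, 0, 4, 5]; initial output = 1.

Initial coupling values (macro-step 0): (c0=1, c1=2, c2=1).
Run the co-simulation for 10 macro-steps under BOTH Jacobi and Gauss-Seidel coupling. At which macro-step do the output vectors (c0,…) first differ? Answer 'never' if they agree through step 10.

[Jacobi] macro 1: S0 reads c2=1 → after 2×micro: 2; S1 reads c2=1 → after 1×micro: 2; S2 reads c1=2 → after 1×micro: 4 ⇒ (c0=2, c1=2, c2=4)
[Jacobi] macro 2: S0 reads c2=4 → after 2×micro: 2; S1 reads c2=4 → after 1×micro: 1; S2 reads c1=2 → after 1×micro: 4 ⇒ (c0=2, c1=1, c2=4)
[Jacobi] macro 3: S0 reads c2=4 → after 2×micro: 2; S1 reads c2=4 → after 1×micro: 0; S2 reads c1=1 → after 1×micro: 0 ⇒ (c0=2, c1=0, c2=0)
[Jacobi] macro 4: S0 reads c2=0 → after 2×micro: 2; S1 reads c2=0 → after 1×micro: 2; S2 reads c1=0 → after 1×micro: 3 ⇒ (c0=2, c1=2, c2=3)
[Jacobi] macro 5: S0 reads c2=3 → after 2×micro: 2; S1 reads c2=3 → after 1×micro: 2; S2 reads c1=2 → after 1×micro: 4 ⇒ (c0=2, c1=2, c2=4)
[Jacobi] macro 6: S0 reads c2=4 → after 2×micro: 2; S1 reads c2=4 → after 1×micro: 1; S2 reads c1=2 → after 1×micro: 4 ⇒ (c0=2, c1=1, c2=4)
[Jacobi] macro 7: S0 reads c2=4 → after 2×micro: 2; S1 reads c2=4 → after 1×micro: 0; S2 reads c1=1 → after 1×micro: 0 ⇒ (c0=2, c1=0, c2=0)
[Jacobi] macro 8: S0 reads c2=0 → after 2×micro: 2; S1 reads c2=0 → after 1×micro: 2; S2 reads c1=0 → after 1×micro: 3 ⇒ (c0=2, c1=2, c2=3)
[Jacobi] macro 9: S0 reads c2=3 → after 2×micro: 2; S1 reads c2=3 → after 1×micro: 2; S2 reads c1=2 → after 1×micro: 4 ⇒ (c0=2, c1=2, c2=4)
[Jacobi] macro 10: S0 reads c2=4 → after 2×micro: 2; S1 reads c2=4 → after 1×micro: 1; S2 reads c1=2 → after 1×micro: 4 ⇒ (c0=2, c1=1, c2=4)
[Gauss-Seidel] macro 1: S0 reads c2=1 → after 2×micro: 2; S1 reads c2=1 → after 1×micro: 2; S2 reads c1=2 → after 1×micro: 4 ⇒ (c0=2, c1=2, c2=4)
[Gauss-Seidel] macro 2: S0 reads c2=4 → after 2×micro: 2; S1 reads c2=4 → after 1×micro: 1; S2 reads c1=1 → after 1×micro: 0 ⇒ (c0=2, c1=1, c2=0)
[Gauss-Seidel] macro 3: S0 reads c2=0 → after 2×micro: 2; S1 reads c2=0 → after 1×micro: 0; S2 reads c1=0 → after 1×micro: 3 ⇒ (c0=2, c1=0, c2=3)
[Gauss-Seidel] macro 4: S0 reads c2=3 → after 2×micro: 2; S1 reads c2=3 → after 1×micro: 2; S2 reads c1=2 → after 1×micro: 4 ⇒ (c0=2, c1=2, c2=4)
[Gauss-Seidel] macro 5: S0 reads c2=4 → after 2×micro: 2; S1 reads c2=4 → after 1×micro: 1; S2 reads c1=1 → after 1×micro: 0 ⇒ (c0=2, c1=1, c2=0)
[Gauss-Seidel] macro 6: S0 reads c2=0 → after 2×micro: 2; S1 reads c2=0 → after 1×micro: 0; S2 reads c1=0 → after 1×micro: 3 ⇒ (c0=2, c1=0, c2=3)
[Gauss-Seidel] macro 7: S0 reads c2=3 → after 2×micro: 2; S1 reads c2=3 → after 1×micro: 2; S2 reads c1=2 → after 1×micro: 4 ⇒ (c0=2, c1=2, c2=4)
[Gauss-Seidel] macro 8: S0 reads c2=4 → after 2×micro: 2; S1 reads c2=4 → after 1×micro: 1; S2 reads c1=1 → after 1×micro: 0 ⇒ (c0=2, c1=1, c2=0)
[Gauss-Seidel] macro 9: S0 reads c2=0 → after 2×micro: 2; S1 reads c2=0 → after 1×micro: 0; S2 reads c1=0 → after 1×micro: 3 ⇒ (c0=2, c1=0, c2=3)
[Gauss-Seidel] macro 10: S0 reads c2=3 → after 2×micro: 2; S1 reads c2=3 → after 1×micro: 2; S2 reads c1=2 → after 1×micro: 4 ⇒ (c0=2, c1=2, c2=4)

first divergence at macro-step: 2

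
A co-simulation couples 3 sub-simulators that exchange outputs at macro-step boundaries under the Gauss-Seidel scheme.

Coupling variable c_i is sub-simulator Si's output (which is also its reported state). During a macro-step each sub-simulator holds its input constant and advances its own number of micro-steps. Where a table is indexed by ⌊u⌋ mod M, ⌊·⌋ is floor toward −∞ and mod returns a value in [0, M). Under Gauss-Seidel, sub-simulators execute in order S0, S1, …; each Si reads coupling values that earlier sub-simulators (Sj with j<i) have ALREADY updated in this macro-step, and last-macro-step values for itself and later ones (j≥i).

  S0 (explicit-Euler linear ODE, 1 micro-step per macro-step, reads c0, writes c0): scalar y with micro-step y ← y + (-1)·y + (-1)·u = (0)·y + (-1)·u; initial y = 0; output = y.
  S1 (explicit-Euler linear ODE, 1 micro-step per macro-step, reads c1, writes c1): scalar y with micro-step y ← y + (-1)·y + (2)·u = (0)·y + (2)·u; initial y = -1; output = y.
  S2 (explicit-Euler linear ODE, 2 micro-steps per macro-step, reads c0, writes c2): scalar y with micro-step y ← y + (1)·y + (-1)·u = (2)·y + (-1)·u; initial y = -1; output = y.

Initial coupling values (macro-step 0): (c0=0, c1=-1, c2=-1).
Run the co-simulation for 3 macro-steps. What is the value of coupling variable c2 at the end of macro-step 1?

c2 at macro-step 1 = -4

macro 1: S0 reads c0=0 → after 1×micro: 0; S1 reads c1=-1 → after 1×micro: -2; S2 reads c0=0 → after 2×micro: -4 ⇒ (c0=0, c1=-2, c2=-4)
macro 2: S0 reads c0=0 → after 1×micro: 0; S1 reads c1=-2 → after 1×micro: -4; S2 reads c0=0 → after 2×micro: -16 ⇒ (c0=0, c1=-4, c2=-16)
macro 3: S0 reads c0=0 → after 1×micro: 0; S1 reads c1=-4 → after 1×micro: -8; S2 reads c0=0 → after 2×micro: -64 ⇒ (c0=0, c1=-8, c2=-64)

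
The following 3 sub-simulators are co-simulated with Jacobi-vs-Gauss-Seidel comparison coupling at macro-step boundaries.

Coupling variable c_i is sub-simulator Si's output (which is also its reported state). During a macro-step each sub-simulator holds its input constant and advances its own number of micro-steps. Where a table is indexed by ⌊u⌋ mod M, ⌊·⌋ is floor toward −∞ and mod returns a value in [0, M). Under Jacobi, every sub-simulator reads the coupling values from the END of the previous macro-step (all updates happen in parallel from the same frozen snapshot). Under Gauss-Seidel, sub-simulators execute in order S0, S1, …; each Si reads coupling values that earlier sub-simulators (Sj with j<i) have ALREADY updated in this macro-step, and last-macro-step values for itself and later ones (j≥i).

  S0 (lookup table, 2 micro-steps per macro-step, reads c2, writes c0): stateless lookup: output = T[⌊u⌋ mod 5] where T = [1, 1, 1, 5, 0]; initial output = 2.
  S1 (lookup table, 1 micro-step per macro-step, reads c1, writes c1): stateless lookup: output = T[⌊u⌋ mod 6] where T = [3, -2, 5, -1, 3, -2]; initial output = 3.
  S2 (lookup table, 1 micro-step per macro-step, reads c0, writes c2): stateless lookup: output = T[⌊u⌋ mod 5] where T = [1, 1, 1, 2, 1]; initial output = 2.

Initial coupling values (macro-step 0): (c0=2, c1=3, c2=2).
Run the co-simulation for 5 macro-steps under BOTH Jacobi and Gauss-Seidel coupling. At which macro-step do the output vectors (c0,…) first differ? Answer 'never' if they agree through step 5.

first divergence at macro-step: never

[Jacobi] macro 1: S0 reads c2=2 → after 2×micro: 1; S1 reads c1=3 → after 1×micro: -1; S2 reads c0=2 → after 1×micro: 1 ⇒ (c0=1, c1=-1, c2=1)
[Jacobi] macro 2: S0 reads c2=1 → after 2×micro: 1; S1 reads c1=-1 → after 1×micro: -2; S2 reads c0=1 → after 1×micro: 1 ⇒ (c0=1, c1=-2, c2=1)
[Jacobi] macro 3: S0 reads c2=1 → after 2×micro: 1; S1 reads c1=-2 → after 1×micro: 3; S2 reads c0=1 → after 1×micro: 1 ⇒ (c0=1, c1=3, c2=1)
[Jacobi] macro 4: S0 reads c2=1 → after 2×micro: 1; S1 reads c1=3 → after 1×micro: -1; S2 reads c0=1 → after 1×micro: 1 ⇒ (c0=1, c1=-1, c2=1)
[Jacobi] macro 5: S0 reads c2=1 → after 2×micro: 1; S1 reads c1=-1 → after 1×micro: -2; S2 reads c0=1 → after 1×micro: 1 ⇒ (c0=1, c1=-2, c2=1)
[Gauss-Seidel] macro 1: S0 reads c2=2 → after 2×micro: 1; S1 reads c1=3 → after 1×micro: -1; S2 reads c0=1 → after 1×micro: 1 ⇒ (c0=1, c1=-1, c2=1)
[Gauss-Seidel] macro 2: S0 reads c2=1 → after 2×micro: 1; S1 reads c1=-1 → after 1×micro: -2; S2 reads c0=1 → after 1×micro: 1 ⇒ (c0=1, c1=-2, c2=1)
[Gauss-Seidel] macro 3: S0 reads c2=1 → after 2×micro: 1; S1 reads c1=-2 → after 1×micro: 3; S2 reads c0=1 → after 1×micro: 1 ⇒ (c0=1, c1=3, c2=1)
[Gauss-Seidel] macro 4: S0 reads c2=1 → after 2×micro: 1; S1 reads c1=3 → after 1×micro: -1; S2 reads c0=1 → after 1×micro: 1 ⇒ (c0=1, c1=-1, c2=1)
[Gauss-Seidel] macro 5: S0 reads c2=1 → after 2×micro: 1; S1 reads c1=-1 → after 1×micro: -2; S2 reads c0=1 → after 1×micro: 1 ⇒ (c0=1, c1=-2, c2=1)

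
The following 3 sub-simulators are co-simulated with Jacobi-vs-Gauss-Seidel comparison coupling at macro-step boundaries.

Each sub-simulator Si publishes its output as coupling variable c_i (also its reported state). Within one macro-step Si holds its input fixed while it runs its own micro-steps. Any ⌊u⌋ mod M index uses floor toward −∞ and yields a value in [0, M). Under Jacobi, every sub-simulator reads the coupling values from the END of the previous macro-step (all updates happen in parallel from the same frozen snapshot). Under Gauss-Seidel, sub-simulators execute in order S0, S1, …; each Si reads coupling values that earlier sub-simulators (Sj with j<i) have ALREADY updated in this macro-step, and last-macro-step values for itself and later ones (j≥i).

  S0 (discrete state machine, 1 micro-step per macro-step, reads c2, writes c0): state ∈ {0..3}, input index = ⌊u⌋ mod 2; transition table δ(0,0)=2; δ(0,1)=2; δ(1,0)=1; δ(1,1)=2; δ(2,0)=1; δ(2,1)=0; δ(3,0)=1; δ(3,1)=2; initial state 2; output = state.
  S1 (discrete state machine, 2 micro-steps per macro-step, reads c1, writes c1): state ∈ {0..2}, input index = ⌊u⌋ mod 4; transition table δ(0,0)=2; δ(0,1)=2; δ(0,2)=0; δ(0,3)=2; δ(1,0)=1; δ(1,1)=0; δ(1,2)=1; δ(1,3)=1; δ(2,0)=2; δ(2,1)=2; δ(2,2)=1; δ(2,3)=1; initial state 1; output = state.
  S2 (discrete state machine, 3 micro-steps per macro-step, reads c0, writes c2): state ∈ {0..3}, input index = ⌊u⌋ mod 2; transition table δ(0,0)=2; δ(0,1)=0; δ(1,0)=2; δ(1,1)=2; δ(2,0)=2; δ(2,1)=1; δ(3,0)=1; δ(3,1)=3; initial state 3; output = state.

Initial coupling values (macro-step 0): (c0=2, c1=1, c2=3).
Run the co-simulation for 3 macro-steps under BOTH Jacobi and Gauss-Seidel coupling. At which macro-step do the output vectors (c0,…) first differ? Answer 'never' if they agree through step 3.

[Jacobi] macro 1: S0 reads c2=3 → after 1×micro: 0; S1 reads c1=1 → after 2×micro: 2; S2 reads c0=2 → after 3×micro: 2 ⇒ (c0=0, c1=2, c2=2)
[Jacobi] macro 2: S0 reads c2=2 → after 1×micro: 2; S1 reads c1=2 → after 2×micro: 1; S2 reads c0=0 → after 3×micro: 2 ⇒ (c0=2, c1=1, c2=2)
[Jacobi] macro 3: S0 reads c2=2 → after 1×micro: 1; S1 reads c1=1 → after 2×micro: 2; S2 reads c0=2 → after 3×micro: 2 ⇒ (c0=1, c1=2, c2=2)
[Gauss-Seidel] macro 1: S0 reads c2=3 → after 1×micro: 0; S1 reads c1=1 → after 2×micro: 2; S2 reads c0=0 → after 3×micro: 2 ⇒ (c0=0, c1=2, c2=2)
[Gauss-Seidel] macro 2: S0 reads c2=2 → after 1×micro: 2; S1 reads c1=2 → after 2×micro: 1; S2 reads c0=2 → after 3×micro: 2 ⇒ (c0=2, c1=1, c2=2)
[Gauss-Seidel] macro 3: S0 reads c2=2 → after 1×micro: 1; S1 reads c1=1 → after 2×micro: 2; S2 reads c0=1 → after 3×micro: 1 ⇒ (c0=1, c1=2, c2=1)

first divergence at macro-step: 3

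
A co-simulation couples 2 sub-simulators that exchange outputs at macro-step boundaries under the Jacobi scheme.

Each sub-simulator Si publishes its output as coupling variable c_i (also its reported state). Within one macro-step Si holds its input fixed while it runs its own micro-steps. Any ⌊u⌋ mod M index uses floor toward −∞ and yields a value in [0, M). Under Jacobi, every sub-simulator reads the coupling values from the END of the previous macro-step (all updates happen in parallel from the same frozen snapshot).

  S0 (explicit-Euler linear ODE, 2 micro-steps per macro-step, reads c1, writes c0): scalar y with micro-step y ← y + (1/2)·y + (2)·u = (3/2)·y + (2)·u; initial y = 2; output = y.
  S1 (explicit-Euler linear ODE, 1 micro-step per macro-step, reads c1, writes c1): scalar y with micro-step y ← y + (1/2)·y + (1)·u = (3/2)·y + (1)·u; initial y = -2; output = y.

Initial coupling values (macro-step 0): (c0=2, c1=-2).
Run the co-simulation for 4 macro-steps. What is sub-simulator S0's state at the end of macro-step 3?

macro 1: S0 reads c1=-2 → after 2×micro: -11/2; S1 reads c1=-2 → after 1×micro: -5 ⇒ (c0=-11/2, c1=-5)
macro 2: S0 reads c1=-5 → after 2×micro: -299/8; S1 reads c1=-5 → after 1×micro: -25/2 ⇒ (c0=-299/8, c1=-25/2)
macro 3: S0 reads c1=-25/2 → after 2×micro: -4691/32; S1 reads c1=-25/2 → after 1×micro: -125/4 ⇒ (c0=-4691/32, c1=-125/4)
macro 4: S0 reads c1=-125/4 → after 2×micro: -62219/128; S1 reads c1=-125/4 → after 1×micro: -625/8 ⇒ (c0=-62219/128, c1=-625/8)

S0 state at macro-step 3 = -4691/32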